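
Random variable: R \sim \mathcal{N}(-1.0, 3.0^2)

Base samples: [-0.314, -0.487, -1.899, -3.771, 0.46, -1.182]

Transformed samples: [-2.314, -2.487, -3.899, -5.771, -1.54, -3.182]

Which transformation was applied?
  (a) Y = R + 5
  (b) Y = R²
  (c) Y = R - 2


Checking option (c) Y = R - 2:
  R = -0.314 -> Y = -2.314 ✓
  R = -0.487 -> Y = -2.487 ✓
  R = -1.899 -> Y = -3.899 ✓
All samples match this transformation.

(c) R - 2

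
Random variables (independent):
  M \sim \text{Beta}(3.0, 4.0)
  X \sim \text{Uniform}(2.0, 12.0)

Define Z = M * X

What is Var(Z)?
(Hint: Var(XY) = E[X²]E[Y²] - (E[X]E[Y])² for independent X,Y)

Var(XY) = E[X²]E[Y²] - (E[X]E[Y])²
E[M] = 0.42857143, Var(M) = 0.030612245
E[X] = 7, Var(X) = 8.3333333
E[M²] = 0.030612245 + 0.42857143² = 0.21428571
E[X²] = 8.3333333 + 7² = 57.333333
Var(Z) = 0.21428571*57.333333 - (0.42857143*7)²
= 12.285714 - 9 = 3.2857143

3.2857143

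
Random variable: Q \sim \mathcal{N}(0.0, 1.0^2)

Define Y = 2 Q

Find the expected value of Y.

For Y = 2Q:
E[Y] = 2 * E[Q]
E[Q] = 0.0 = 0
E[Y] = 2 * 0 = 0

0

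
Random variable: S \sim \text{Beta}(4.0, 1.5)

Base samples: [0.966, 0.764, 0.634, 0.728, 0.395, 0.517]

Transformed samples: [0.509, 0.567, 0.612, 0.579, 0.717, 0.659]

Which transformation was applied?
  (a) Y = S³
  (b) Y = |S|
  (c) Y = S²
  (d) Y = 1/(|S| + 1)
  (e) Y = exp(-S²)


Checking option (d) Y = 1/(|S| + 1):
  S = 0.966 -> Y = 0.509 ✓
  S = 0.764 -> Y = 0.567 ✓
  S = 0.634 -> Y = 0.612 ✓
All samples match this transformation.

(d) 1/(|S| + 1)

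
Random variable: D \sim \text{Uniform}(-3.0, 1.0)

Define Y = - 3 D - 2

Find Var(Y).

For Y = aD + b: Var(Y) = a² * Var(D)
Var(D) = (1 + 3)^2/12 = 1.3333333
Var(Y) = (-3)² * 1.3333333 = 9 * 1.3333333 = 12

12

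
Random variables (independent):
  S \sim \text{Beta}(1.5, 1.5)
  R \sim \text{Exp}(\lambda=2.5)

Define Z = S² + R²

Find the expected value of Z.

E[Z] = E[S²] + E[R²]
E[S²] = Var(S) + E[S]² = 0.0625 + 0.25 = 0.3125
E[R²] = Var(R) + E[R]² = 0.16 + 0.16 = 0.32
E[Z] = 0.3125 + 0.32 = 0.6325

0.6325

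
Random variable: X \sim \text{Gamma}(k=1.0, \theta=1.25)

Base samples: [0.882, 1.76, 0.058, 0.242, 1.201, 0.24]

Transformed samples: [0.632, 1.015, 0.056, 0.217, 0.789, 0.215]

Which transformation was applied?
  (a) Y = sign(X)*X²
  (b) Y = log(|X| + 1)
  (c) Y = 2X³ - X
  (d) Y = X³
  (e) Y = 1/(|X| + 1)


Checking option (b) Y = log(|X| + 1):
  X = 0.882 -> Y = 0.632 ✓
  X = 1.76 -> Y = 1.015 ✓
  X = 0.058 -> Y = 0.056 ✓
All samples match this transformation.

(b) log(|X| + 1)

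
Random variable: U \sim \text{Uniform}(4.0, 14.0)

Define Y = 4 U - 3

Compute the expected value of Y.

For Y = 4U - 3:
E[Y] = 4 * E[U] - 3
E[U] = (4 + 14)/2 = 9
E[Y] = 4 * 9 - 3 = 33

33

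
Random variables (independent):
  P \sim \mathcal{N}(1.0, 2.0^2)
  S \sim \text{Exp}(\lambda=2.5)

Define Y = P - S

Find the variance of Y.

For independent RVs: Var(aX + bY) = a²Var(X) + b²Var(Y)
Var(P) = 4
Var(S) = 0.16
Var(Y) = 1²*4 + (-1)²*0.16
= 1*4 + 1*0.16 = 4.16

4.16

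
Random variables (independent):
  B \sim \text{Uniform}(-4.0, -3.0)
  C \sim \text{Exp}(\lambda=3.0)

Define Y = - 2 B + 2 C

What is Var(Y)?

For independent RVs: Var(aX + bY) = a²Var(X) + b²Var(Y)
Var(B) = 0.083333333
Var(C) = 0.11111111
Var(Y) = (-2)²*0.083333333 + 2²*0.11111111
= 4*0.083333333 + 4*0.11111111 = 0.77777778

0.77777778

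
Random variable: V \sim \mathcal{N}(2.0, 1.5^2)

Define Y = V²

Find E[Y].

Using E[X²] = Var(X) + (E[X])²:
E[V] = 2
Var(V) = 1.5^2 = 2.25
E[V²] = 2.25 + 2² = 2.25 + 4 = 6.25

6.25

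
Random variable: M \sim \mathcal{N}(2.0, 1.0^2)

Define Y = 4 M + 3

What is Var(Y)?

For Y = aM + b: Var(Y) = a² * Var(M)
Var(M) = 1.0^2 = 1
Var(Y) = 4² * 1 = 16 * 1 = 16

16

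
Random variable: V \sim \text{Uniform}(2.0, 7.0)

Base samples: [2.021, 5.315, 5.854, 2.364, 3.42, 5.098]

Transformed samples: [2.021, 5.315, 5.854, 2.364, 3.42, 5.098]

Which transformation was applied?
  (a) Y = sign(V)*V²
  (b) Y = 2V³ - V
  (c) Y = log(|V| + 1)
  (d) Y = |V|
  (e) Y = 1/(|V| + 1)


Checking option (d) Y = |V|:
  V = 2.021 -> Y = 2.021 ✓
  V = 5.315 -> Y = 5.315 ✓
  V = 5.854 -> Y = 5.854 ✓
All samples match this transformation.

(d) |V|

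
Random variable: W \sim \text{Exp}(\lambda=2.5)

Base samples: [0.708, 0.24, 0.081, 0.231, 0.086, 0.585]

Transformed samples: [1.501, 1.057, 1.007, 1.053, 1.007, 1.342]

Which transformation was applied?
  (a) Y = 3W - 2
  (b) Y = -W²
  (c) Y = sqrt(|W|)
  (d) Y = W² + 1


Checking option (d) Y = W² + 1:
  W = 0.708 -> Y = 1.501 ✓
  W = 0.24 -> Y = 1.057 ✓
  W = 0.081 -> Y = 1.007 ✓
All samples match this transformation.

(d) W² + 1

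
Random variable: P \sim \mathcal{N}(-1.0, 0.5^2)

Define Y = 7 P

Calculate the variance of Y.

For Y = aP + b: Var(Y) = a² * Var(P)
Var(P) = 0.5^2 = 0.25
Var(Y) = 7² * 0.25 = 49 * 0.25 = 12.25

12.25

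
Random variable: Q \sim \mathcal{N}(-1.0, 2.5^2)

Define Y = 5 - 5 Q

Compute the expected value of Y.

For Y = -5Q + 5:
E[Y] = -5 * E[Q] + 5
E[Q] = -1.0 = -1
E[Y] = -5 * (-1) + 5 = 10

10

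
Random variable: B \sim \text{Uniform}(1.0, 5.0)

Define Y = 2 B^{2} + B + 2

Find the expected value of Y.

E[Y] = 2*E[B²] + 1*E[B] + 2
E[B] = 3
E[B²] = Var(B) + (E[B])² = 1.3333333 + 9 = 10.333333
E[Y] = 2*10.333333 + 1*3 + 2 = 25.666667

25.666667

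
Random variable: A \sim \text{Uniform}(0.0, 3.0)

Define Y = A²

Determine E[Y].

Using E[X²] = Var(X) + (E[X])²:
E[A] = 1.5
Var(A) = (3 - 0)^2/12 = 0.75
E[A²] = 0.75 + 1.5² = 0.75 + 2.25 = 3

3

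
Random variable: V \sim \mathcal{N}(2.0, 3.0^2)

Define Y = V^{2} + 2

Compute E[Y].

E[Y] = 1*E[V²] + 2
E[V] = 2
E[V²] = Var(V) + (E[V])² = 9 + 4 = 13
E[Y] = 1*13 + 2 = 15

15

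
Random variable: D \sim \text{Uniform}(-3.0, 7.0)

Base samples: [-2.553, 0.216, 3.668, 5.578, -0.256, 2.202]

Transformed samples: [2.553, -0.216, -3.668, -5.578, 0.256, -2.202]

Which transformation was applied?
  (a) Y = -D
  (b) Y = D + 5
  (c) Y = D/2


Checking option (a) Y = -D:
  D = -2.553 -> Y = 2.553 ✓
  D = 0.216 -> Y = -0.216 ✓
  D = 3.668 -> Y = -3.668 ✓
All samples match this transformation.

(a) -D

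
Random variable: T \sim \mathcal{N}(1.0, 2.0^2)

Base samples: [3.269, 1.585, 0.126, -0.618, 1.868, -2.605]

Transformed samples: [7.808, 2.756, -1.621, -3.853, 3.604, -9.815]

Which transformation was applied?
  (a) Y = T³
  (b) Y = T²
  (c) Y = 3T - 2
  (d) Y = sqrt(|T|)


Checking option (c) Y = 3T - 2:
  T = 3.269 -> Y = 7.808 ✓
  T = 1.585 -> Y = 2.756 ✓
  T = 0.126 -> Y = -1.621 ✓
All samples match this transformation.

(c) 3T - 2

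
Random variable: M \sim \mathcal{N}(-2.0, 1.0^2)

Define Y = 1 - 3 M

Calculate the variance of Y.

For Y = aM + b: Var(Y) = a² * Var(M)
Var(M) = 1.0^2 = 1
Var(Y) = (-3)² * 1 = 9 * 1 = 9

9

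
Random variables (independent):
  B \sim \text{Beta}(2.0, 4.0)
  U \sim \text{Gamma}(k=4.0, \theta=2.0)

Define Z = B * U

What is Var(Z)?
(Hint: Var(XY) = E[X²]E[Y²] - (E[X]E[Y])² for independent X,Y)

Var(XY) = E[X²]E[Y²] - (E[X]E[Y])²
E[B] = 0.33333333, Var(B) = 0.031746032
E[U] = 8, Var(U) = 16
E[B²] = 0.031746032 + 0.33333333² = 0.14285714
E[U²] = 16 + 8² = 80
Var(Z) = 0.14285714*80 - (0.33333333*8)²
= 11.428571 - 7.1111111 = 4.3174603

4.3174603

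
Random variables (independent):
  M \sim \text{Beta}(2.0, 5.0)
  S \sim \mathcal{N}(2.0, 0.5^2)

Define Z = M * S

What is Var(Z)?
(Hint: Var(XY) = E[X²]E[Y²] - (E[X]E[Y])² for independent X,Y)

Var(XY) = E[X²]E[Y²] - (E[X]E[Y])²
E[M] = 0.28571429, Var(M) = 0.025510204
E[S] = 2, Var(S) = 0.25
E[M²] = 0.025510204 + 0.28571429² = 0.10714286
E[S²] = 0.25 + 2² = 4.25
Var(Z) = 0.10714286*4.25 - (0.28571429*2)²
= 0.45535714 - 0.32653061 = 0.12882653

0.12882653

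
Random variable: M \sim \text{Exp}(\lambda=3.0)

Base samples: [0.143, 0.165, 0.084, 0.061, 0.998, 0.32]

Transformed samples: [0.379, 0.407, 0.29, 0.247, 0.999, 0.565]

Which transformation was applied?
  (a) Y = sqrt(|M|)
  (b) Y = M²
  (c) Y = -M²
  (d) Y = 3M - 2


Checking option (a) Y = sqrt(|M|):
  M = 0.143 -> Y = 0.379 ✓
  M = 0.165 -> Y = 0.407 ✓
  M = 0.084 -> Y = 0.29 ✓
All samples match this transformation.

(a) sqrt(|M|)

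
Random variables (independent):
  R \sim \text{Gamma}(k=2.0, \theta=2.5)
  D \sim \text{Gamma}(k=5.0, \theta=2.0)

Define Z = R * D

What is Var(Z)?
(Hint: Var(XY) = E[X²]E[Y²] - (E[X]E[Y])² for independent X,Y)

Var(XY) = E[X²]E[Y²] - (E[X]E[Y])²
E[R] = 5, Var(R) = 12.5
E[D] = 10, Var(D) = 20
E[R²] = 12.5 + 5² = 37.5
E[D²] = 20 + 10² = 120
Var(Z) = 37.5*120 - (5*10)²
= 4500 - 2500 = 2000

2000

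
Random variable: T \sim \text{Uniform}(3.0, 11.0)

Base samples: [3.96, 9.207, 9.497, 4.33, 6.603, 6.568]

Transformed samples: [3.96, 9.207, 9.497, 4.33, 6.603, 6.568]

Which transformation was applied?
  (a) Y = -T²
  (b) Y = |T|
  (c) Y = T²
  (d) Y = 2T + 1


Checking option (b) Y = |T|:
  T = 3.96 -> Y = 3.96 ✓
  T = 9.207 -> Y = 9.207 ✓
  T = 9.497 -> Y = 9.497 ✓
All samples match this transformation.

(b) |T|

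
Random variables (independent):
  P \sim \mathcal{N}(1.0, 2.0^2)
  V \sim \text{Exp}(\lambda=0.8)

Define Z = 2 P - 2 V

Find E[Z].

E[Z] = 2*E[P] - 2*E[V]
E[P] = 1
E[V] = 1.25
E[Z] = 2*1 - 2*1.25 = -0.5

-0.5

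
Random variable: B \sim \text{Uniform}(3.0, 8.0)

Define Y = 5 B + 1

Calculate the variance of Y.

For Y = aB + b: Var(Y) = a² * Var(B)
Var(B) = (8 - 3)^2/12 = 2.0833333
Var(Y) = 5² * 2.0833333 = 25 * 2.0833333 = 52.083333

52.083333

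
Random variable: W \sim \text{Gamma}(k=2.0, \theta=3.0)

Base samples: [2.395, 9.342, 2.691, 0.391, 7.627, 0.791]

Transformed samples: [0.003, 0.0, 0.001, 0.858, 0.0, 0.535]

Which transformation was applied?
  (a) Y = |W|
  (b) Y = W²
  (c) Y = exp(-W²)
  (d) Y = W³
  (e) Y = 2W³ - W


Checking option (c) Y = exp(-W²):
  W = 2.395 -> Y = 0.003 ✓
  W = 9.342 -> Y = 0.0 ✓
  W = 2.691 -> Y = 0.001 ✓
All samples match this transformation.

(c) exp(-W²)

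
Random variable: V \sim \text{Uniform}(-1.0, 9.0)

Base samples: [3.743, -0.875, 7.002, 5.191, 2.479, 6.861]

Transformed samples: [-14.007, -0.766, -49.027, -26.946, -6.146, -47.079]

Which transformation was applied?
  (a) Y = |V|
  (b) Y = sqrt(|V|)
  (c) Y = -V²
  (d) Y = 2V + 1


Checking option (c) Y = -V²:
  V = 3.743 -> Y = -14.007 ✓
  V = -0.875 -> Y = -0.766 ✓
  V = 7.002 -> Y = -49.027 ✓
All samples match this transformation.

(c) -V²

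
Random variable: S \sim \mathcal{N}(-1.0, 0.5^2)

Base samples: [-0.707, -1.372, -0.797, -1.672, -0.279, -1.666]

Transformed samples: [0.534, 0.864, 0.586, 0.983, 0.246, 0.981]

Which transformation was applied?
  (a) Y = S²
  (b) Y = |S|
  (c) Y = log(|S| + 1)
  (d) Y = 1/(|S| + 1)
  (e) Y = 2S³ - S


Checking option (c) Y = log(|S| + 1):
  S = -0.707 -> Y = 0.534 ✓
  S = -1.372 -> Y = 0.864 ✓
  S = -0.797 -> Y = 0.586 ✓
All samples match this transformation.

(c) log(|S| + 1)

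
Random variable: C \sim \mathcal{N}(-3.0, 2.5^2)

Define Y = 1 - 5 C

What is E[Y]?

For Y = -5C + 1:
E[Y] = -5 * E[C] + 1
E[C] = -3.0 = -3
E[Y] = -5 * (-3) + 1 = 16

16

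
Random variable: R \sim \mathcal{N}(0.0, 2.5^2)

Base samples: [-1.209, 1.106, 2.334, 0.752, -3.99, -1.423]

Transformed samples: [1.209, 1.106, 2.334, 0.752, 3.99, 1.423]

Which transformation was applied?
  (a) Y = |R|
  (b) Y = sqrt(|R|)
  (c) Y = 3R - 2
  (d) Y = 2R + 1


Checking option (a) Y = |R|:
  R = -1.209 -> Y = 1.209 ✓
  R = 1.106 -> Y = 1.106 ✓
  R = 2.334 -> Y = 2.334 ✓
All samples match this transformation.

(a) |R|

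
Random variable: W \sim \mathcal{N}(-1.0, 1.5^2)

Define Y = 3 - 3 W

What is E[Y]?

For Y = -3W + 3:
E[Y] = -3 * E[W] + 3
E[W] = -1.0 = -1
E[Y] = -3 * (-1) + 3 = 6

6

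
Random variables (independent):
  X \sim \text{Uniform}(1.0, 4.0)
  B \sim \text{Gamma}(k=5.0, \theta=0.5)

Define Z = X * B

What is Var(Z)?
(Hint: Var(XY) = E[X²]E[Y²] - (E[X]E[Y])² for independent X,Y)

Var(XY) = E[X²]E[Y²] - (E[X]E[Y])²
E[X] = 2.5, Var(X) = 0.75
E[B] = 2.5, Var(B) = 1.25
E[X²] = 0.75 + 2.5² = 7
E[B²] = 1.25 + 2.5² = 7.5
Var(Z) = 7*7.5 - (2.5*2.5)²
= 52.5 - 39.0625 = 13.4375

13.4375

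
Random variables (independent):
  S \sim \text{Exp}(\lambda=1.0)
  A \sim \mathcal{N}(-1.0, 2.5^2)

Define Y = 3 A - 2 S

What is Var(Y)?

For independent RVs: Var(aX + bY) = a²Var(X) + b²Var(Y)
Var(S) = 1
Var(A) = 6.25
Var(Y) = (-2)²*1 + 3²*6.25
= 4*1 + 9*6.25 = 60.25

60.25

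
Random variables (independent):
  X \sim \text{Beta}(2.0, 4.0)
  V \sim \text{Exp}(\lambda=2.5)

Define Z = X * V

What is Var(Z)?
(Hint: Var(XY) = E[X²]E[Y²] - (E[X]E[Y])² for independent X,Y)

Var(XY) = E[X²]E[Y²] - (E[X]E[Y])²
E[X] = 0.33333333, Var(X) = 0.031746032
E[V] = 0.4, Var(V) = 0.16
E[X²] = 0.031746032 + 0.33333333² = 0.14285714
E[V²] = 0.16 + 0.4² = 0.32
Var(Z) = 0.14285714*0.32 - (0.33333333*0.4)²
= 0.045714286 - 0.017777778 = 0.027936508

0.027936508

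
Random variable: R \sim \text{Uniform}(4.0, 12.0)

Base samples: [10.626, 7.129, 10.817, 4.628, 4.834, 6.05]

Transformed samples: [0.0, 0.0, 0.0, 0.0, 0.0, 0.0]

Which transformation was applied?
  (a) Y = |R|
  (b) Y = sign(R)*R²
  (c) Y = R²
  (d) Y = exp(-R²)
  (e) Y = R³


Checking option (d) Y = exp(-R²):
  R = 10.626 -> Y = 0.0 ✓
  R = 7.129 -> Y = 0.0 ✓
  R = 10.817 -> Y = 0.0 ✓
All samples match this transformation.

(d) exp(-R²)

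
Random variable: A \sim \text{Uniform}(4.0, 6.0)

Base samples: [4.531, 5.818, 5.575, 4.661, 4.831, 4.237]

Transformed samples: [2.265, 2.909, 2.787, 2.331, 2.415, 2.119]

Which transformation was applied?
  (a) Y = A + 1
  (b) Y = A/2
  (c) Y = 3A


Checking option (b) Y = A/2:
  A = 4.531 -> Y = 2.265 ✓
  A = 5.818 -> Y = 2.909 ✓
  A = 5.575 -> Y = 2.787 ✓
All samples match this transformation.

(b) A/2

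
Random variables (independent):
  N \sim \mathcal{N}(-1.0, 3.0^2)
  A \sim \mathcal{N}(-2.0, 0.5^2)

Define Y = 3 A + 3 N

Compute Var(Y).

For independent RVs: Var(aX + bY) = a²Var(X) + b²Var(Y)
Var(N) = 9
Var(A) = 0.25
Var(Y) = 3²*9 + 3²*0.25
= 9*9 + 9*0.25 = 83.25

83.25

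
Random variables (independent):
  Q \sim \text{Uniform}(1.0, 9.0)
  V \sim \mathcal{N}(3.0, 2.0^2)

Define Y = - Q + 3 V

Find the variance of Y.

For independent RVs: Var(aX + bY) = a²Var(X) + b²Var(Y)
Var(Q) = 5.3333333
Var(V) = 4
Var(Y) = (-1)²*5.3333333 + 3²*4
= 1*5.3333333 + 9*4 = 41.333333

41.333333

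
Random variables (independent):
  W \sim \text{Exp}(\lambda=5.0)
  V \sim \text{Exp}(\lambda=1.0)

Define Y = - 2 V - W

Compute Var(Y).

For independent RVs: Var(aX + bY) = a²Var(X) + b²Var(Y)
Var(W) = 0.04
Var(V) = 1
Var(Y) = (-1)²*0.04 + (-2)²*1
= 1*0.04 + 4*1 = 4.04

4.04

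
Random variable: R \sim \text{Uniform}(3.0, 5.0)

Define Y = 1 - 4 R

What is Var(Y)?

For Y = aR + b: Var(Y) = a² * Var(R)
Var(R) = (5 - 3)^2/12 = 0.33333333
Var(Y) = (-4)² * 0.33333333 = 16 * 0.33333333 = 5.3333333

5.3333333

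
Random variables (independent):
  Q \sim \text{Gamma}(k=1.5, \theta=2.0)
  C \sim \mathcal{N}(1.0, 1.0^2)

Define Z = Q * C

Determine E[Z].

For independent RVs: E[XY] = E[X]*E[Y]
E[Q] = 3
E[C] = 1
E[Z] = 3 * 1 = 3

3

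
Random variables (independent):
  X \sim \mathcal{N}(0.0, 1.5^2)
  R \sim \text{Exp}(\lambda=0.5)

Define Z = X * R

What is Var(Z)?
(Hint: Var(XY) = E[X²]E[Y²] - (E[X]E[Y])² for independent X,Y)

Var(XY) = E[X²]E[Y²] - (E[X]E[Y])²
E[X] = 0, Var(X) = 2.25
E[R] = 2, Var(R) = 4
E[X²] = 2.25 + 0² = 2.25
E[R²] = 4 + 2² = 8
Var(Z) = 2.25*8 - (0*2)²
= 18 - 0 = 18

18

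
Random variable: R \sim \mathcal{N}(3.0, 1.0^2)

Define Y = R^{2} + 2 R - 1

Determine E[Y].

E[Y] = 1*E[R²] + 2*E[R] - 1
E[R] = 3
E[R²] = Var(R) + (E[R])² = 1 + 9 = 10
E[Y] = 1*10 + 2*3 - 1 = 15

15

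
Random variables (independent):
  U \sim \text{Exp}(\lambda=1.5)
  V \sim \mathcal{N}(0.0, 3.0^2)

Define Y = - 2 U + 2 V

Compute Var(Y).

For independent RVs: Var(aX + bY) = a²Var(X) + b²Var(Y)
Var(U) = 0.44444444
Var(V) = 9
Var(Y) = (-2)²*0.44444444 + 2²*9
= 4*0.44444444 + 4*9 = 37.777778

37.777778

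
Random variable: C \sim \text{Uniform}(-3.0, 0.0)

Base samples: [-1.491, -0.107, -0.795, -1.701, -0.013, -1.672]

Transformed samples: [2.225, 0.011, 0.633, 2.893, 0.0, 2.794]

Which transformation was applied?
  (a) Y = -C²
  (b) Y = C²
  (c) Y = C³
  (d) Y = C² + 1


Checking option (b) Y = C²:
  C = -1.491 -> Y = 2.225 ✓
  C = -0.107 -> Y = 0.011 ✓
  C = -0.795 -> Y = 0.633 ✓
All samples match this transformation.

(b) C²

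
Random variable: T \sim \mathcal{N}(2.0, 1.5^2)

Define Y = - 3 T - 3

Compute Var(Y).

For Y = aT + b: Var(Y) = a² * Var(T)
Var(T) = 1.5^2 = 2.25
Var(Y) = (-3)² * 2.25 = 9 * 2.25 = 20.25

20.25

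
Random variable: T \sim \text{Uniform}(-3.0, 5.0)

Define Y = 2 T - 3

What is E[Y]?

For Y = 2T - 3:
E[Y] = 2 * E[T] - 3
E[T] = (-3 + 5)/2 = 1
E[Y] = 2 * 1 - 3 = -1

-1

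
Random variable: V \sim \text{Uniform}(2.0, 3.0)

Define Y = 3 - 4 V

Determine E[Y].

For Y = -4V + 3:
E[Y] = -4 * E[V] + 3
E[V] = (2 + 3)/2 = 2.5
E[Y] = -4 * 2.5 + 3 = -7

-7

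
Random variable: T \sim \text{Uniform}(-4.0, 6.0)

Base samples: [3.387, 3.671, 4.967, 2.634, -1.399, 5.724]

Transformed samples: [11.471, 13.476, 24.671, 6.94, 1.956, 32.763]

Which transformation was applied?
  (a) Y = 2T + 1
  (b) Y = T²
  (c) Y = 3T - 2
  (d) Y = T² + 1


Checking option (b) Y = T²:
  T = 3.387 -> Y = 11.471 ✓
  T = 3.671 -> Y = 13.476 ✓
  T = 4.967 -> Y = 24.671 ✓
All samples match this transformation.

(b) T²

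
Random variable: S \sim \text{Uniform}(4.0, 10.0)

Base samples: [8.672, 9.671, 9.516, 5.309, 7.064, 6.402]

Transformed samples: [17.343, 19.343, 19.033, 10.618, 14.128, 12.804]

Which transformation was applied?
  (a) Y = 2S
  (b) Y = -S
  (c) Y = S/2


Checking option (a) Y = 2S:
  S = 8.672 -> Y = 17.343 ✓
  S = 9.671 -> Y = 19.343 ✓
  S = 9.516 -> Y = 19.033 ✓
All samples match this transformation.

(a) 2S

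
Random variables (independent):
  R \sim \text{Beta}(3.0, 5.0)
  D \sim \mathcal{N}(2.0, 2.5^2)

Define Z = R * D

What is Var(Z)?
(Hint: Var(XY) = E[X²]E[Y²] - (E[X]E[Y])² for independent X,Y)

Var(XY) = E[X²]E[Y²] - (E[X]E[Y])²
E[R] = 0.375, Var(R) = 0.026041667
E[D] = 2, Var(D) = 6.25
E[R²] = 0.026041667 + 0.375² = 0.16666667
E[D²] = 6.25 + 2² = 10.25
Var(Z) = 0.16666667*10.25 - (0.375*2)²
= 1.7083333 - 0.5625 = 1.1458333

1.1458333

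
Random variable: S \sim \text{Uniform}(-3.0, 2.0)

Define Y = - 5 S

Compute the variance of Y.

For Y = aS + b: Var(Y) = a² * Var(S)
Var(S) = (2 + 3)^2/12 = 2.0833333
Var(Y) = (-5)² * 2.0833333 = 25 * 2.0833333 = 52.083333

52.083333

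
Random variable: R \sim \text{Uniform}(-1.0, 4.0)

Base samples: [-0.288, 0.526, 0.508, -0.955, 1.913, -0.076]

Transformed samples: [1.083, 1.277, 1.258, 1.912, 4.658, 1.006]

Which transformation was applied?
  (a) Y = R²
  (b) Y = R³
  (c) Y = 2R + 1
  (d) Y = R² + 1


Checking option (d) Y = R² + 1:
  R = -0.288 -> Y = 1.083 ✓
  R = 0.526 -> Y = 1.277 ✓
  R = 0.508 -> Y = 1.258 ✓
All samples match this transformation.

(d) R² + 1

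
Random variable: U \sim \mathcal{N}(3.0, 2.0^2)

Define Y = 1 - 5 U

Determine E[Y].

For Y = -5U + 1:
E[Y] = -5 * E[U] + 1
E[U] = 3.0 = 3
E[Y] = -5 * 3 + 1 = -14

-14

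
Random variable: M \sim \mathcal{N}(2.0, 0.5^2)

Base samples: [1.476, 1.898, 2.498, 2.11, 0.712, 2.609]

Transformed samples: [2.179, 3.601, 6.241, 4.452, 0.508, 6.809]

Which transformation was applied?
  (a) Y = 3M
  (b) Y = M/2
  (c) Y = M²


Checking option (c) Y = M²:
  M = 1.476 -> Y = 2.179 ✓
  M = 1.898 -> Y = 3.601 ✓
  M = 2.498 -> Y = 6.241 ✓
All samples match this transformation.

(c) M²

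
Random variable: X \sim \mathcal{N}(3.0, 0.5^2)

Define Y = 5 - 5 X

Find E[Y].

For Y = -5X + 5:
E[Y] = -5 * E[X] + 5
E[X] = 3.0 = 3
E[Y] = -5 * 3 + 5 = -10

-10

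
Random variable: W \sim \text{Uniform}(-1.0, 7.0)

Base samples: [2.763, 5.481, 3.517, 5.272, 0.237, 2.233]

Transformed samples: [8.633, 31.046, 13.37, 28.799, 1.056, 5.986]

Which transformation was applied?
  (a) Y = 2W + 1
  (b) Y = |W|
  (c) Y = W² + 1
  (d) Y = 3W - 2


Checking option (c) Y = W² + 1:
  W = 2.763 -> Y = 8.633 ✓
  W = 5.481 -> Y = 31.046 ✓
  W = 3.517 -> Y = 13.37 ✓
All samples match this transformation.

(c) W² + 1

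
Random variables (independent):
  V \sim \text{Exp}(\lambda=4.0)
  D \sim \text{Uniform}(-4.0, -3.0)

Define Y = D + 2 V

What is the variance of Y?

For independent RVs: Var(aX + bY) = a²Var(X) + b²Var(Y)
Var(V) = 0.0625
Var(D) = 0.083333333
Var(Y) = 2²*0.0625 + 1²*0.083333333
= 4*0.0625 + 1*0.083333333 = 0.33333333

0.33333333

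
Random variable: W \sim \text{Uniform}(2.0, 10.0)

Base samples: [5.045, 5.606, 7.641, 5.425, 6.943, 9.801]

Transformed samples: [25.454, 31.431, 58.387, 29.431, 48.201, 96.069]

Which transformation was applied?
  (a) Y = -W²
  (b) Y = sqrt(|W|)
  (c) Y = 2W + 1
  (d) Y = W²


Checking option (d) Y = W²:
  W = 5.045 -> Y = 25.454 ✓
  W = 5.606 -> Y = 31.431 ✓
  W = 7.641 -> Y = 58.387 ✓
All samples match this transformation.

(d) W²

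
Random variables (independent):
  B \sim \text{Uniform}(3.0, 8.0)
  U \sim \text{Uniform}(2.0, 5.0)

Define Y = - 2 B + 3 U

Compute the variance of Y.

For independent RVs: Var(aX + bY) = a²Var(X) + b²Var(Y)
Var(B) = 2.0833333
Var(U) = 0.75
Var(Y) = (-2)²*2.0833333 + 3²*0.75
= 4*2.0833333 + 9*0.75 = 15.083333

15.083333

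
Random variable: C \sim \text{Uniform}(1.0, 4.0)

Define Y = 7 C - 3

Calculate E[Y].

For Y = 7C - 3:
E[Y] = 7 * E[C] - 3
E[C] = (1 + 4)/2 = 2.5
E[Y] = 7 * 2.5 - 3 = 14.5

14.5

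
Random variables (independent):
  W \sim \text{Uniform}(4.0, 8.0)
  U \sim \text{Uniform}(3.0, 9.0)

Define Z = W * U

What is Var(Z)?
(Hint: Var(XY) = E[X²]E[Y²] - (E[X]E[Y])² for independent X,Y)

Var(XY) = E[X²]E[Y²] - (E[X]E[Y])²
E[W] = 6, Var(W) = 1.3333333
E[U] = 6, Var(U) = 3
E[W²] = 1.3333333 + 6² = 37.333333
E[U²] = 3 + 6² = 39
Var(Z) = 37.333333*39 - (6*6)²
= 1456 - 1296 = 160

160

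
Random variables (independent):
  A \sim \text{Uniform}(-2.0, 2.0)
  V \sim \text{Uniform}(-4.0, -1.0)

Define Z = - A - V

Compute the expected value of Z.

E[Z] = -1*E[A] - 1*E[V]
E[A] = 0
E[V] = -2.5
E[Z] = -1*0 - 1*(-2.5) = 2.5

2.5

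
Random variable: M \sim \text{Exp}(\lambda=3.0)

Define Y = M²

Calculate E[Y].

E[M²] = Var(M) + (E[M])² = 0.11111111 + 0.11111111 = 0.22222222

0.22222222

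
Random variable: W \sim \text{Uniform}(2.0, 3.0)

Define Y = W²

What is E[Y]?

E[W²] = Var(W) + (E[W])² = 0.083333333 + 6.25 = 6.3333333

6.3333333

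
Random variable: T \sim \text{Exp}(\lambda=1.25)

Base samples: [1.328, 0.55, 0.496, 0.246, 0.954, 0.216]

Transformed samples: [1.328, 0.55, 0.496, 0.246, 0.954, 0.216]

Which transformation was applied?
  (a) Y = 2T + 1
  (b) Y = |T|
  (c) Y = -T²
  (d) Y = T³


Checking option (b) Y = |T|:
  T = 1.328 -> Y = 1.328 ✓
  T = 0.55 -> Y = 0.55 ✓
  T = 0.496 -> Y = 0.496 ✓
All samples match this transformation.

(b) |T|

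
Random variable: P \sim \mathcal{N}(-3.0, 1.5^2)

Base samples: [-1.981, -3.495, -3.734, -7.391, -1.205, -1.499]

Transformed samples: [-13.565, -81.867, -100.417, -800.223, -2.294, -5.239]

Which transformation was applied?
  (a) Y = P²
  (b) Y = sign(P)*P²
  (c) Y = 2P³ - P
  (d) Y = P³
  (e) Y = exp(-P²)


Checking option (c) Y = 2P³ - P:
  P = -1.981 -> Y = -13.565 ✓
  P = -3.495 -> Y = -81.867 ✓
  P = -3.734 -> Y = -100.417 ✓
All samples match this transformation.

(c) 2P³ - P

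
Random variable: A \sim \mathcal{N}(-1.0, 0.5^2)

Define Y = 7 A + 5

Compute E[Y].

For Y = 7A + 5:
E[Y] = 7 * E[A] + 5
E[A] = -1.0 = -1
E[Y] = 7 * (-1) + 5 = -2

-2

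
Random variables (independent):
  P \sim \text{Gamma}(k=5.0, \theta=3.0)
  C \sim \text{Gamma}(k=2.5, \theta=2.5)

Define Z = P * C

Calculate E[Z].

For independent RVs: E[XY] = E[X]*E[Y]
E[P] = 15
E[C] = 6.25
E[Z] = 15 * 6.25 = 93.75

93.75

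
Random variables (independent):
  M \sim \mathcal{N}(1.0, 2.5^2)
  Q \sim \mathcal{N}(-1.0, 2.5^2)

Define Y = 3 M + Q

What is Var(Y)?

For independent RVs: Var(aX + bY) = a²Var(X) + b²Var(Y)
Var(M) = 6.25
Var(Q) = 6.25
Var(Y) = 3²*6.25 + 1²*6.25
= 9*6.25 + 1*6.25 = 62.5

62.5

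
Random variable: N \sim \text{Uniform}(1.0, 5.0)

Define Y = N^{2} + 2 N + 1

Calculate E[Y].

E[Y] = 1*E[N²] + 2*E[N] + 1
E[N] = 3
E[N²] = Var(N) + (E[N])² = 1.3333333 + 9 = 10.333333
E[Y] = 1*10.333333 + 2*3 + 1 = 17.333333

17.333333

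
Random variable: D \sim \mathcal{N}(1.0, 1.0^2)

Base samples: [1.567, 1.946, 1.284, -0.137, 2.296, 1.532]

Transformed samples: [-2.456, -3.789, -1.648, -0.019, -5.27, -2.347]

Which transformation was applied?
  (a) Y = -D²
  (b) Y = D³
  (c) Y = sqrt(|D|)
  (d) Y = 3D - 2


Checking option (a) Y = -D²:
  D = 1.567 -> Y = -2.456 ✓
  D = 1.946 -> Y = -3.789 ✓
  D = 1.284 -> Y = -1.648 ✓
All samples match this transformation.

(a) -D²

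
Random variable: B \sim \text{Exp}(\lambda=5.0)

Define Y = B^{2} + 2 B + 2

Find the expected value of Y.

E[Y] = 1*E[B²] + 2*E[B] + 2
E[B] = 0.2
E[B²] = Var(B) + (E[B])² = 0.04 + 0.04 = 0.08
E[Y] = 1*0.08 + 2*0.2 + 2 = 2.48

2.48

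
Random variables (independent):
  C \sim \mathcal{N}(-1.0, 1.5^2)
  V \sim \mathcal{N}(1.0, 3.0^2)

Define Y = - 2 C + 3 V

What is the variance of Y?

For independent RVs: Var(aX + bY) = a²Var(X) + b²Var(Y)
Var(C) = 2.25
Var(V) = 9
Var(Y) = (-2)²*2.25 + 3²*9
= 4*2.25 + 9*9 = 90

90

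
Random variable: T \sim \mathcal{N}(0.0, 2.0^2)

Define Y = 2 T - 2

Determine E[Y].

For Y = 2T - 2:
E[Y] = 2 * E[T] - 2
E[T] = 0.0 = 0
E[Y] = 2 * 0 - 2 = -2

-2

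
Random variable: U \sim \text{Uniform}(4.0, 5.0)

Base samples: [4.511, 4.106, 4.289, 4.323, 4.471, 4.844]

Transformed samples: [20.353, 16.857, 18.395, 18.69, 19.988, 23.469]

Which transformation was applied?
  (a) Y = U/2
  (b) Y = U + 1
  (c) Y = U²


Checking option (c) Y = U²:
  U = 4.511 -> Y = 20.353 ✓
  U = 4.106 -> Y = 16.857 ✓
  U = 4.289 -> Y = 18.395 ✓
All samples match this transformation.

(c) U²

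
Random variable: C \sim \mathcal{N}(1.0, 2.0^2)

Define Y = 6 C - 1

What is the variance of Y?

For Y = aC + b: Var(Y) = a² * Var(C)
Var(C) = 2.0^2 = 4
Var(Y) = 6² * 4 = 36 * 4 = 144

144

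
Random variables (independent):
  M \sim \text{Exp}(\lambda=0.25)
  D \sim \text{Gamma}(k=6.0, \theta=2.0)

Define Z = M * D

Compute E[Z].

For independent RVs: E[XY] = E[X]*E[Y]
E[M] = 4
E[D] = 12
E[Z] = 4 * 12 = 48

48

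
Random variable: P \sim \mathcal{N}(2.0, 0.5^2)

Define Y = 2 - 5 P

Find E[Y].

For Y = -5P + 2:
E[Y] = -5 * E[P] + 2
E[P] = 2.0 = 2
E[Y] = -5 * 2 + 2 = -8

-8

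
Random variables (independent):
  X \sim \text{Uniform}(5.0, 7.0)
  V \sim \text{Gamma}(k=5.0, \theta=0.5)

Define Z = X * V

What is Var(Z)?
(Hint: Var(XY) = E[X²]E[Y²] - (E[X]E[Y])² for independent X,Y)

Var(XY) = E[X²]E[Y²] - (E[X]E[Y])²
E[X] = 6, Var(X) = 0.33333333
E[V] = 2.5, Var(V) = 1.25
E[X²] = 0.33333333 + 6² = 36.333333
E[V²] = 1.25 + 2.5² = 7.5
Var(Z) = 36.333333*7.5 - (6*2.5)²
= 272.5 - 225 = 47.5

47.5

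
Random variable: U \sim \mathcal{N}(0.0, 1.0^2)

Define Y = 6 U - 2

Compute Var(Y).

For Y = aU + b: Var(Y) = a² * Var(U)
Var(U) = 1.0^2 = 1
Var(Y) = 6² * 1 = 36 * 1 = 36

36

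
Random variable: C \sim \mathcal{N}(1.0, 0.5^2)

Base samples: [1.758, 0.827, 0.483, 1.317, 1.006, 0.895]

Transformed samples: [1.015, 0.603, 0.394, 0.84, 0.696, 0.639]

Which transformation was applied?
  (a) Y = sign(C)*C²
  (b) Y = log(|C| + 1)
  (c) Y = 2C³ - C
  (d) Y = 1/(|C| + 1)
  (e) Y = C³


Checking option (b) Y = log(|C| + 1):
  C = 1.758 -> Y = 1.015 ✓
  C = 0.827 -> Y = 0.603 ✓
  C = 0.483 -> Y = 0.394 ✓
All samples match this transformation.

(b) log(|C| + 1)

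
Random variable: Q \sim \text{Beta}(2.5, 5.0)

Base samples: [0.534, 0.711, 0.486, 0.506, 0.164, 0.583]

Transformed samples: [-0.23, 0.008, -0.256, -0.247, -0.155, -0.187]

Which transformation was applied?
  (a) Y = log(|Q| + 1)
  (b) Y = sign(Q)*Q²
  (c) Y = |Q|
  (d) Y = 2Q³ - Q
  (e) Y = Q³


Checking option (d) Y = 2Q³ - Q:
  Q = 0.534 -> Y = -0.23 ✓
  Q = 0.711 -> Y = 0.008 ✓
  Q = 0.486 -> Y = -0.256 ✓
All samples match this transformation.

(d) 2Q³ - Q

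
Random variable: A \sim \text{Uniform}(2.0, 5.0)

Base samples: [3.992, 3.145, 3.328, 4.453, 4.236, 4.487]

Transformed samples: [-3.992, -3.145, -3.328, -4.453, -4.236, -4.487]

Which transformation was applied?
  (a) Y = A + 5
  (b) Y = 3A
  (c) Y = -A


Checking option (c) Y = -A:
  A = 3.992 -> Y = -3.992 ✓
  A = 3.145 -> Y = -3.145 ✓
  A = 3.328 -> Y = -3.328 ✓
All samples match this transformation.

(c) -A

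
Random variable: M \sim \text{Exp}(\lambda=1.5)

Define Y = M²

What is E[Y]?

Using E[X²] = Var(X) + (E[X])²:
E[M] = 0.66666667
Var(M) = 1/1.5^2 = 0.44444444
E[M²] = 0.44444444 + 0.66666667² = 0.44444444 + 0.44444444 = 0.88888889

0.88888889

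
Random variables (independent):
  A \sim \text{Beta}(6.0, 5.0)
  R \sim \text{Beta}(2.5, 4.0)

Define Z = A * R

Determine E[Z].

For independent RVs: E[XY] = E[X]*E[Y]
E[A] = 0.54545455
E[R] = 0.38461538
E[Z] = 0.54545455 * 0.38461538 = 0.20979021

0.20979021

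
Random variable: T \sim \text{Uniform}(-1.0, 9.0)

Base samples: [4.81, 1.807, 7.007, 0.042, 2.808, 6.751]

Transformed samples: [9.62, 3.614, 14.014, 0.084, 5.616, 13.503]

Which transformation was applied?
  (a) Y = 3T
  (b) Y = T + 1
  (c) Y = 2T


Checking option (c) Y = 2T:
  T = 4.81 -> Y = 9.62 ✓
  T = 1.807 -> Y = 3.614 ✓
  T = 7.007 -> Y = 14.014 ✓
All samples match this transformation.

(c) 2T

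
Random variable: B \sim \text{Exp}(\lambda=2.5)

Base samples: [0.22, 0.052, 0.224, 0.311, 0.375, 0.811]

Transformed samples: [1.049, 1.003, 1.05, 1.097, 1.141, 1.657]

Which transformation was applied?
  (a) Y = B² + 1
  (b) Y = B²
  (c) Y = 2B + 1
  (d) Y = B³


Checking option (a) Y = B² + 1:
  B = 0.22 -> Y = 1.049 ✓
  B = 0.052 -> Y = 1.003 ✓
  B = 0.224 -> Y = 1.05 ✓
All samples match this transformation.

(a) B² + 1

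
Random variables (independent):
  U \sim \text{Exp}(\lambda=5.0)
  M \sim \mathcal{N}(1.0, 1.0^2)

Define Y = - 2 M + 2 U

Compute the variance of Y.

For independent RVs: Var(aX + bY) = a²Var(X) + b²Var(Y)
Var(U) = 0.04
Var(M) = 1
Var(Y) = 2²*0.04 + (-2)²*1
= 4*0.04 + 4*1 = 4.16

4.16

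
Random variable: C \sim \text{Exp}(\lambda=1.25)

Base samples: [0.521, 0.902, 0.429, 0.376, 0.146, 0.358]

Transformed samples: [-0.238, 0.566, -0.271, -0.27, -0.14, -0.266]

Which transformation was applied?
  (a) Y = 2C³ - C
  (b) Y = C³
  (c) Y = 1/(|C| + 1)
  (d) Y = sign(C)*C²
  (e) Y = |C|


Checking option (a) Y = 2C³ - C:
  C = 0.521 -> Y = -0.238 ✓
  C = 0.902 -> Y = 0.566 ✓
  C = 0.429 -> Y = -0.271 ✓
All samples match this transformation.

(a) 2C³ - C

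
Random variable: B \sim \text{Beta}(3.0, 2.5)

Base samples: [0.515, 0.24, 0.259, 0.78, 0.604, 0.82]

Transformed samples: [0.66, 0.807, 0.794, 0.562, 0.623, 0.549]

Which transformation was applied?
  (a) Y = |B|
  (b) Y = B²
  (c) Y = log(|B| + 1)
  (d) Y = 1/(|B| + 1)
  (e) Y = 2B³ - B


Checking option (d) Y = 1/(|B| + 1):
  B = 0.515 -> Y = 0.66 ✓
  B = 0.24 -> Y = 0.807 ✓
  B = 0.259 -> Y = 0.794 ✓
All samples match this transformation.

(d) 1/(|B| + 1)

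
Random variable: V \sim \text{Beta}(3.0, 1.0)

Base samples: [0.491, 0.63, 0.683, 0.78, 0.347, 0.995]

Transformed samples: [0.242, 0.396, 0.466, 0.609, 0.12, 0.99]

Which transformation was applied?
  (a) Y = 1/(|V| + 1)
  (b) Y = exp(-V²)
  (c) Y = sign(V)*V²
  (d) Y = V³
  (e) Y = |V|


Checking option (c) Y = sign(V)*V²:
  V = 0.491 -> Y = 0.242 ✓
  V = 0.63 -> Y = 0.396 ✓
  V = 0.683 -> Y = 0.466 ✓
All samples match this transformation.

(c) sign(V)*V²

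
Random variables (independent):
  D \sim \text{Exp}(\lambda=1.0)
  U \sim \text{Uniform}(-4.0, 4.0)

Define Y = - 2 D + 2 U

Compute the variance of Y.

For independent RVs: Var(aX + bY) = a²Var(X) + b²Var(Y)
Var(D) = 1
Var(U) = 5.3333333
Var(Y) = (-2)²*1 + 2²*5.3333333
= 4*1 + 4*5.3333333 = 25.333333

25.333333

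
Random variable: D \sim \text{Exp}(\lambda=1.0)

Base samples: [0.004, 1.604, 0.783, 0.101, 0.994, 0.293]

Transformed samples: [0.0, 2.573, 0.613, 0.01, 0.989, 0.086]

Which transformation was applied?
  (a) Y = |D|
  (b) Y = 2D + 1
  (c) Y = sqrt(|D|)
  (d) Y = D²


Checking option (d) Y = D²:
  D = 0.004 -> Y = 0.0 ✓
  D = 1.604 -> Y = 2.573 ✓
  D = 0.783 -> Y = 0.613 ✓
All samples match this transformation.

(d) D²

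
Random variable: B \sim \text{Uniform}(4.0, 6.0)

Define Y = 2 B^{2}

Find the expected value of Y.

E[Y] = 2*E[B²]
E[B] = 5
E[B²] = Var(B) + (E[B])² = 0.33333333 + 25 = 25.333333
E[Y] = 2*25.333333 = 50.666667

50.666667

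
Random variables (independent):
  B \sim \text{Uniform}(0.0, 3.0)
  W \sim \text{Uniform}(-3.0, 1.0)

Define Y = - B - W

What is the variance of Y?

For independent RVs: Var(aX + bY) = a²Var(X) + b²Var(Y)
Var(B) = 0.75
Var(W) = 1.3333333
Var(Y) = (-1)²*0.75 + (-1)²*1.3333333
= 1*0.75 + 1*1.3333333 = 2.0833333

2.0833333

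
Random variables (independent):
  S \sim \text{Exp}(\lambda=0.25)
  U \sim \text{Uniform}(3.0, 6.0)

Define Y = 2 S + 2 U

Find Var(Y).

For independent RVs: Var(aX + bY) = a²Var(X) + b²Var(Y)
Var(S) = 16
Var(U) = 0.75
Var(Y) = 2²*16 + 2²*0.75
= 4*16 + 4*0.75 = 67

67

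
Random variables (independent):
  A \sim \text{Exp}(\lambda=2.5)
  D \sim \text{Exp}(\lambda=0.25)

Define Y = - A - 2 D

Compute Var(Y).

For independent RVs: Var(aX + bY) = a²Var(X) + b²Var(Y)
Var(A) = 0.16
Var(D) = 16
Var(Y) = (-1)²*0.16 + (-2)²*16
= 1*0.16 + 4*16 = 64.16

64.16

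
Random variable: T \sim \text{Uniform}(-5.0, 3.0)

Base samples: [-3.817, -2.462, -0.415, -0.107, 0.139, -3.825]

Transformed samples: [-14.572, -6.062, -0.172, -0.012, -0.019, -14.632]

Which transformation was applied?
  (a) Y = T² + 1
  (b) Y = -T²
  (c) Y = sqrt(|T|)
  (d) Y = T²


Checking option (b) Y = -T²:
  T = -3.817 -> Y = -14.572 ✓
  T = -2.462 -> Y = -6.062 ✓
  T = -0.415 -> Y = -0.172 ✓
All samples match this transformation.

(b) -T²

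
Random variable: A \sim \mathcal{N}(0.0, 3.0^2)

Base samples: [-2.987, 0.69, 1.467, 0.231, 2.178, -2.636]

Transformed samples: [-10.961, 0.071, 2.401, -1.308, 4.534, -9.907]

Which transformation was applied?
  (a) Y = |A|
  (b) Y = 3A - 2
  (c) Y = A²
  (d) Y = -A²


Checking option (b) Y = 3A - 2:
  A = -2.987 -> Y = -10.961 ✓
  A = 0.69 -> Y = 0.071 ✓
  A = 1.467 -> Y = 2.401 ✓
All samples match this transformation.

(b) 3A - 2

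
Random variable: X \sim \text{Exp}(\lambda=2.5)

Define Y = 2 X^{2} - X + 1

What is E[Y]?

E[Y] = 2*E[X²] - 1*E[X] + 1
E[X] = 0.4
E[X²] = Var(X) + (E[X])² = 0.16 + 0.16 = 0.32
E[Y] = 2*0.32 - 1*0.4 + 1 = 1.24

1.24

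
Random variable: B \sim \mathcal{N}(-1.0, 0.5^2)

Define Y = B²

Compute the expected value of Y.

Using E[X²] = Var(X) + (E[X])²:
E[B] = -1
Var(B) = 0.5^2 = 0.25
E[B²] = 0.25 + (-1)² = 0.25 + 1 = 1.25

1.25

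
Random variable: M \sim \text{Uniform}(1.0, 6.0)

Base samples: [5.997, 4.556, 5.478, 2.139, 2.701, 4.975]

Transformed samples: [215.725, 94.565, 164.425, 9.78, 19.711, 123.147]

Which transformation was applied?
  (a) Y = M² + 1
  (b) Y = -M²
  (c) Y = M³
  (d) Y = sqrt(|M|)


Checking option (c) Y = M³:
  M = 5.997 -> Y = 215.725 ✓
  M = 4.556 -> Y = 94.565 ✓
  M = 5.478 -> Y = 164.425 ✓
All samples match this transformation.

(c) M³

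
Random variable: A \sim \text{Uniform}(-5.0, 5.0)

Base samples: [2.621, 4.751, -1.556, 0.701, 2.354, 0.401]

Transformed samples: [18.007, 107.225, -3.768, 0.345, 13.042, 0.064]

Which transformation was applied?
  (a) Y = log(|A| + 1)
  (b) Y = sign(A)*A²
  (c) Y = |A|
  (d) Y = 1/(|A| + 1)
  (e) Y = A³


Checking option (e) Y = A³:
  A = 2.621 -> Y = 18.007 ✓
  A = 4.751 -> Y = 107.225 ✓
  A = -1.556 -> Y = -3.768 ✓
All samples match this transformation.

(e) A³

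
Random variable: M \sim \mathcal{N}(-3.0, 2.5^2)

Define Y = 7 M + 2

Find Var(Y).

For Y = aM + b: Var(Y) = a² * Var(M)
Var(M) = 2.5^2 = 6.25
Var(Y) = 7² * 6.25 = 49 * 6.25 = 306.25

306.25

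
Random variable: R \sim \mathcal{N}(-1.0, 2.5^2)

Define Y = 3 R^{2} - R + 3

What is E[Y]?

E[Y] = 3*E[R²] - 1*E[R] + 3
E[R] = -1
E[R²] = Var(R) + (E[R])² = 6.25 + 1 = 7.25
E[Y] = 3*7.25 - 1*(-1) + 3 = 25.75

25.75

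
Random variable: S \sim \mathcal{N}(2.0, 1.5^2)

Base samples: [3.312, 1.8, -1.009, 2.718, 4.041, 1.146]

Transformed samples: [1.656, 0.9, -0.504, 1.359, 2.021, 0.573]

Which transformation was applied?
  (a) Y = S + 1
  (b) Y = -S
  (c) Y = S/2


Checking option (c) Y = S/2:
  S = 3.312 -> Y = 1.656 ✓
  S = 1.8 -> Y = 0.9 ✓
  S = -1.009 -> Y = -0.504 ✓
All samples match this transformation.

(c) S/2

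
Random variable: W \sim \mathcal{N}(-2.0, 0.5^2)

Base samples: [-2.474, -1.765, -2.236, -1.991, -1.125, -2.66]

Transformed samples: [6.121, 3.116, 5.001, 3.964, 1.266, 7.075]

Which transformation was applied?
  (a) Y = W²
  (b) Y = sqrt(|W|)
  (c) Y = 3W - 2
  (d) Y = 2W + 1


Checking option (a) Y = W²:
  W = -2.474 -> Y = 6.121 ✓
  W = -1.765 -> Y = 3.116 ✓
  W = -2.236 -> Y = 5.001 ✓
All samples match this transformation.

(a) W²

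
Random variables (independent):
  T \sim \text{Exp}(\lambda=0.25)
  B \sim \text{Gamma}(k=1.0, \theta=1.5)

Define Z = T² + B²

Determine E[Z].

E[Z] = E[T²] + E[B²]
E[T²] = Var(T) + E[T]² = 16 + 16 = 32
E[B²] = Var(B) + E[B]² = 2.25 + 2.25 = 4.5
E[Z] = 32 + 4.5 = 36.5

36.5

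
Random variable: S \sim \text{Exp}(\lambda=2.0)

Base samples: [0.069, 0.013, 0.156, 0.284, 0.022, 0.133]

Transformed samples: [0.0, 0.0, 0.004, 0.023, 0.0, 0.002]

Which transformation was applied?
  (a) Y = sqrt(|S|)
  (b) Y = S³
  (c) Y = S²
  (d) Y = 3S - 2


Checking option (b) Y = S³:
  S = 0.069 -> Y = 0.0 ✓
  S = 0.013 -> Y = 0.0 ✓
  S = 0.156 -> Y = 0.004 ✓
All samples match this transformation.

(b) S³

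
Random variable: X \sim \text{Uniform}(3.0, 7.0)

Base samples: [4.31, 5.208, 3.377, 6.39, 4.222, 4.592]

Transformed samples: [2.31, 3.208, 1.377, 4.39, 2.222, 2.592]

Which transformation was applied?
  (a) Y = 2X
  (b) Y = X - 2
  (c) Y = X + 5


Checking option (b) Y = X - 2:
  X = 4.31 -> Y = 2.31 ✓
  X = 5.208 -> Y = 3.208 ✓
  X = 3.377 -> Y = 1.377 ✓
All samples match this transformation.

(b) X - 2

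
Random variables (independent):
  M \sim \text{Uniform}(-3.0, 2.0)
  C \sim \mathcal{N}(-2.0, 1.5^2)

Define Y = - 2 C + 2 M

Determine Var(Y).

For independent RVs: Var(aX + bY) = a²Var(X) + b²Var(Y)
Var(M) = 2.0833333
Var(C) = 2.25
Var(Y) = 2²*2.0833333 + (-2)²*2.25
= 4*2.0833333 + 4*2.25 = 17.333333

17.333333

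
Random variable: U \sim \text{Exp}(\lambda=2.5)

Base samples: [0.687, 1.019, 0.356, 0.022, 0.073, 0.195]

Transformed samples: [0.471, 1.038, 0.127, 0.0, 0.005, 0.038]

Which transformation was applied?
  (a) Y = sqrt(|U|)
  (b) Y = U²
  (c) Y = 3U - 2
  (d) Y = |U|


Checking option (b) Y = U²:
  U = 0.687 -> Y = 0.471 ✓
  U = 1.019 -> Y = 1.038 ✓
  U = 0.356 -> Y = 0.127 ✓
All samples match this transformation.

(b) U²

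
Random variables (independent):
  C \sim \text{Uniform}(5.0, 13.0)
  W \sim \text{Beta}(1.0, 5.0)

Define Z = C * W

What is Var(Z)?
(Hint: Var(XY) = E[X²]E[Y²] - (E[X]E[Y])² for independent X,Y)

Var(XY) = E[X²]E[Y²] - (E[X]E[Y])²
E[C] = 9, Var(C) = 5.3333333
E[W] = 0.16666667, Var(W) = 0.01984127
E[C²] = 5.3333333 + 9² = 86.333333
E[W²] = 0.01984127 + 0.16666667² = 0.047619048
Var(Z) = 86.333333*0.047619048 - (9*0.16666667)²
= 4.1111111 - 2.25 = 1.8611111

1.8611111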